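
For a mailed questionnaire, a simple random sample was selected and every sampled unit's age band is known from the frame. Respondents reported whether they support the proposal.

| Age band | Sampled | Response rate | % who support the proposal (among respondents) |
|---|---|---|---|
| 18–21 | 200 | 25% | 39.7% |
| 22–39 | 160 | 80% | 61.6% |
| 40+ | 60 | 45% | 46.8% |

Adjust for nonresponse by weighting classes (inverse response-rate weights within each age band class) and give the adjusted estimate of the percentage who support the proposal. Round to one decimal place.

With weight = n_sampled/n_responded per class, the weighted class total is n_sampled:
  18–21: 200 × 39.7 = 7940
  22–39: 160 × 61.6 = 9856
  40+: 60 × 46.8 = 2808
Adjusted estimate = 20,604 / 420 = 49.0571 → 49.1%.

49.1%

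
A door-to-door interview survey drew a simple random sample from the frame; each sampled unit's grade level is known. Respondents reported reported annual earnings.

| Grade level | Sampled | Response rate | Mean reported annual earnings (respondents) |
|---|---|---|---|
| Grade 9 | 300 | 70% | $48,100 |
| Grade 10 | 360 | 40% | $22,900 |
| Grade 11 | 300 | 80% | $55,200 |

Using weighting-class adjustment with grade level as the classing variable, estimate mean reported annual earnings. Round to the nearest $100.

Inverse-response-rate weighting restores each class to its sampled count, so class totals weight by n_sampled:
  Grade 9: 300 × 48,100 = 14,430,000
  Grade 10: 360 × 22,900 = 8,244,000
  Grade 11: 300 × 55,200 = 16,560,000
Adjusted estimate = 39,234,000 / 960 = 40868.8 → $40,900.

$40,900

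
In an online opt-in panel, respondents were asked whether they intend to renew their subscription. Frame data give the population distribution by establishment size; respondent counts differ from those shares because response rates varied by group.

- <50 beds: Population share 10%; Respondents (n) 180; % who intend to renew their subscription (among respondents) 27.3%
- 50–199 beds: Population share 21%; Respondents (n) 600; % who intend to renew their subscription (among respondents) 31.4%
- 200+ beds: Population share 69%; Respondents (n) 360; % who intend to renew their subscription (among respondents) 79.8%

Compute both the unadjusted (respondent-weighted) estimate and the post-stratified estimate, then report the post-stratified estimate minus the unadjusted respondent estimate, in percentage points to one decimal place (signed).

+18.3 percentage points

Unadjusted (pooled respondent) estimate weights by respondent counts:
  (180/1140)×27.3 + (600/1140)×31.4 + (360/1140)×79.8 = 46.0368%
Reweighting by population establishment size shares:
  0.1×27.3 + 0.21×31.4 + 0.69×79.8 = 64.386%
Difference = 64.386 − 46.0368 = 18.3492 pp.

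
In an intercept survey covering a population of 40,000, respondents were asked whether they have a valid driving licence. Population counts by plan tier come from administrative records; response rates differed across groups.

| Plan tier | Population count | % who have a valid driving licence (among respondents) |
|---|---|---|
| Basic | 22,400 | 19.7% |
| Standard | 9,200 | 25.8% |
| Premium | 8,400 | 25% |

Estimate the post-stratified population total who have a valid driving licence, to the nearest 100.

8,900

Apply each group's respondent rate to its population count:
  Basic: 22,400 × 19.7% = 4412.8
  Standard: 9,200 × 25.8% = 2373.6
  Premium: 8,400 × 25% = 2100
Estimated total = 8886.4 → 8,900.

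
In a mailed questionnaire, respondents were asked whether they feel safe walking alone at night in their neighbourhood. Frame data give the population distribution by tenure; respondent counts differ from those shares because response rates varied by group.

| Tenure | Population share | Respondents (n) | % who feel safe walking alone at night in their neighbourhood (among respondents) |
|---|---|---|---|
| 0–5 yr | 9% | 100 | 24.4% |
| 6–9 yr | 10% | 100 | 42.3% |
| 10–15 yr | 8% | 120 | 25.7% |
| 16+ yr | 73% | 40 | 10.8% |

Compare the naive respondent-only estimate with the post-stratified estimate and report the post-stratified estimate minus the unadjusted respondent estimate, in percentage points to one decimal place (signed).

-11.9 percentage points

Unadjusted (pooled respondent) estimate weights by respondent counts:
  (100/360)×24.4 + (100/360)×42.3 + (120/360)×25.7 + (40/360)×10.8 = 28.2944%
Post-stratified estimate weights by population shares:
  0.09×24.4 + 0.1×42.3 + 0.08×25.7 + 0.73×10.8 = 16.366%
Difference = 16.366 − 28.2944 = -11.9284 pp.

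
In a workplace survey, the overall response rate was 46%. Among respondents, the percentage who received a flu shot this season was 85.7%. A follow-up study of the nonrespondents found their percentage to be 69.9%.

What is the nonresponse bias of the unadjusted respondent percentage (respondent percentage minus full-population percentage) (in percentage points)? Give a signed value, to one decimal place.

+8.5 percentage points

Nonresponse fraction = 1 − 0.46 = 0.54.
Bias = (nonresponse fraction) × (respondent percentage − nonrespondent percentage)
     = 0.54 × (85.7 − 69.9) = 0.54 × 15.8 = 8.532.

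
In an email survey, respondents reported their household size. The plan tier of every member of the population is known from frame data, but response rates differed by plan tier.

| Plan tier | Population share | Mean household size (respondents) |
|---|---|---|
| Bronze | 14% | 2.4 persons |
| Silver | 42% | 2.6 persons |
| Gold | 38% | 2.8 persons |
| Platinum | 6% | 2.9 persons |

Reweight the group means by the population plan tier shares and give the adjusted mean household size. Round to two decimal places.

2.67

Reweight to the known plan tier distribution:
  Bronze: 0.14 × 2.4 = 0.336
  Silver: 0.42 × 2.6 = 1.092
  Gold: 0.38 × 2.8 = 1.064
  Platinum: 0.06 × 2.9 = 0.174
Post-stratified estimate = 2.666 → 2.67.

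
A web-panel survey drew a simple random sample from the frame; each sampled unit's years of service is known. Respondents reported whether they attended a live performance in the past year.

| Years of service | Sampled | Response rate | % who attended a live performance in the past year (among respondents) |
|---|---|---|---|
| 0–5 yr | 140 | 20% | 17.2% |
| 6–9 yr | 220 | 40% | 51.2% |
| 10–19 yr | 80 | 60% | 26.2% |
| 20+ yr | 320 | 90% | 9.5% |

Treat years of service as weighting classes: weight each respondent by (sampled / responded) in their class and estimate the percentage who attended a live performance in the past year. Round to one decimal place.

With weight = n_sampled/n_responded per class, the weighted class total is n_sampled:
  0–5 yr: 140 × 17.2 = 2408
  6–9 yr: 220 × 51.2 = 11,264
  10–19 yr: 80 × 26.2 = 2096
  20+ yr: 320 × 9.5 = 3040
Adjusted estimate = 18,808 / 760 = 24.7474 → 24.7%.

24.7%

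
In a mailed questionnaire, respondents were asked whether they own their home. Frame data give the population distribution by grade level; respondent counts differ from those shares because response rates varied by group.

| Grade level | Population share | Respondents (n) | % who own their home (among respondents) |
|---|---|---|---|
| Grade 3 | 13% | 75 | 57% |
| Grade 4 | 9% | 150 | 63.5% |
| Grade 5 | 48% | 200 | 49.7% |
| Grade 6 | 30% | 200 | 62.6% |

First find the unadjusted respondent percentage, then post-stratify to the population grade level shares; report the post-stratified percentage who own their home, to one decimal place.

55.8%

Without adjustment, the pooled respondent share is:
  (75/625)×57 + (150/625)×63.5 + (200/625)×49.7 + (200/625)×62.6 = 58.016%
Reweighting by population grade level shares:
  0.13×57 + 0.09×63.5 + 0.48×49.7 + 0.3×62.6 = 55.761%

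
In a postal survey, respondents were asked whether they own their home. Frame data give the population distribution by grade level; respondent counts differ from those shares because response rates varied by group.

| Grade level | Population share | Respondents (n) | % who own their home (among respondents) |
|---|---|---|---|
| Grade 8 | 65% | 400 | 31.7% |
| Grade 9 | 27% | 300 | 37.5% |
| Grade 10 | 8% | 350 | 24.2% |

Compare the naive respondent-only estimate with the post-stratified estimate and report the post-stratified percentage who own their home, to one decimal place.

Without adjustment, the pooled respondent share is:
  (400/1050)×31.7 + (300/1050)×37.5 + (350/1050)×24.2 = 30.8571%
Reweighting by population grade level shares:
  0.65×31.7 + 0.27×37.5 + 0.08×24.2 = 32.666%

32.7%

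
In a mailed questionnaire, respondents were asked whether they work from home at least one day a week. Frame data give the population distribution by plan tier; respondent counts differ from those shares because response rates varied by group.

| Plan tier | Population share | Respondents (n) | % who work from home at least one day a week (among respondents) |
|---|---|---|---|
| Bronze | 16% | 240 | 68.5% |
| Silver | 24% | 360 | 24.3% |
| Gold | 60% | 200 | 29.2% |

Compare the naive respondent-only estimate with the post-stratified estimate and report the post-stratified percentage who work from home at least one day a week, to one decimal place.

Naive respondent-only estimate (weights = respondent counts):
  (240/800)×68.5 + (360/800)×24.3 + (200/800)×29.2 = 38.785%
Post-stratified estimate weights by population shares:
  0.16×68.5 + 0.24×24.3 + 0.6×29.2 = 34.312%

34.3%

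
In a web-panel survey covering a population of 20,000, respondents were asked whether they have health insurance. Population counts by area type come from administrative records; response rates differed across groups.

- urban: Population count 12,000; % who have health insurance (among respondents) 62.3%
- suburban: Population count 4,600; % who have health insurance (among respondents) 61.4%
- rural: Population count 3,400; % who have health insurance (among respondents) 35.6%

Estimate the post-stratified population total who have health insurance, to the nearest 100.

Estimated count per cell = population count × respondent percentage:
  urban: 12,000 × 62.3% = 7476
  suburban: 4,600 × 61.4% = 2824.4
  rural: 3,400 × 35.6% = 1210.4
Estimated total = 11510.8 → 11,500.

11,500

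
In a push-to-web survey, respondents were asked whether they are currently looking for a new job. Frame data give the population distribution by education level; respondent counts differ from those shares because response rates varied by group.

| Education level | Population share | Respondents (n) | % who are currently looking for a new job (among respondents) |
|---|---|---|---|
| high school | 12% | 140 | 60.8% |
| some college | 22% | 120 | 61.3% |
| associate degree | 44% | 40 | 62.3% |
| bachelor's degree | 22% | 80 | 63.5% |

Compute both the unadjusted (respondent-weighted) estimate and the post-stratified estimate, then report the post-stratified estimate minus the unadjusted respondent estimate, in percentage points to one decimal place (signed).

+0.5 percentage points

Naive respondent-only estimate (weights = respondent counts):
  (140/380)×60.8 + (120/380)×61.3 + (40/380)×62.3 + (80/380)×63.5 = 61.6842%
Reweighting by population education level shares:
  0.12×60.8 + 0.22×61.3 + 0.44×62.3 + 0.22×63.5 = 62.164%
Difference = 62.164 − 61.6842 = 0.4798 pp.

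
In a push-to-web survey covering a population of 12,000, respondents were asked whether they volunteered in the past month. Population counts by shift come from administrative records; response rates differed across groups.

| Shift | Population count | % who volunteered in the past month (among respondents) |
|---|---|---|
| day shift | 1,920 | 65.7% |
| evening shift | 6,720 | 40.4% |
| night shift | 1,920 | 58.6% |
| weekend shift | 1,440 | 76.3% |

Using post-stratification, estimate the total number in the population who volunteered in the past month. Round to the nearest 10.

6,200

Estimated count per cell = population count × respondent percentage:
  day shift: 1,920 × 65.7% = 1261.44
  evening shift: 6,720 × 40.4% = 2714.88
  night shift: 1,920 × 58.6% = 1125.12
  weekend shift: 1,440 × 76.3% = 1098.72
Estimated total = 6200.16 → 6,200.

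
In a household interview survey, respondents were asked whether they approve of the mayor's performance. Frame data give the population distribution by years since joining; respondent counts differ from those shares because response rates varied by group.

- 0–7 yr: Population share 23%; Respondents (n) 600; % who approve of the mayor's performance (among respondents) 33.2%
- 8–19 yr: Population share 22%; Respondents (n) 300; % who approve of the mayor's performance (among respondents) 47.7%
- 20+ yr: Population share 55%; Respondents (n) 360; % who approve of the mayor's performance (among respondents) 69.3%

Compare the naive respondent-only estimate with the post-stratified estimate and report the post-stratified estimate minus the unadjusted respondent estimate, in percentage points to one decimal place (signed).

Unadjusted (pooled respondent) estimate weights by respondent counts:
  (600/1260)×33.2 + (300/1260)×47.7 + (360/1260)×69.3 = 46.9667%
Post-stratified estimate weights by population shares:
  0.23×33.2 + 0.22×47.7 + 0.55×69.3 = 56.245%
Difference = 56.245 − 46.9667 = 9.2783 pp.

+9.3 percentage points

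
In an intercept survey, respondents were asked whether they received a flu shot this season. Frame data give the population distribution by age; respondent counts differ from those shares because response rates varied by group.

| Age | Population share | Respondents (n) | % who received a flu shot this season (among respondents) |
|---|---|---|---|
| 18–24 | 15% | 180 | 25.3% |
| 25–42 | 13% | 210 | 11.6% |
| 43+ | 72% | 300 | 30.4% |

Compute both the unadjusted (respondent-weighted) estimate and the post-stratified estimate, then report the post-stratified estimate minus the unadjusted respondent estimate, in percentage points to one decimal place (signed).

Unadjusted (pooled respondent) estimate weights by respondent counts:
  (180/690)×25.3 + (210/690)×11.6 + (300/690)×30.4 = 23.3478%
Reweighting by population age shares:
  0.15×25.3 + 0.13×11.6 + 0.72×30.4 = 27.191%
Difference = 27.191 − 23.3478 = 3.8432 pp.

+3.8 percentage points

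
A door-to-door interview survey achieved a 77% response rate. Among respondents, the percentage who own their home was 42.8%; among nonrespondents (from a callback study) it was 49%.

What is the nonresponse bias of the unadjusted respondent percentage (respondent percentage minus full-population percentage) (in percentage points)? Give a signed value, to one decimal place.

Nonresponse fraction = 1 − 0.77 = 0.23.
Bias = (nonresponse fraction) × (respondent percentage − nonrespondent percentage)
     = 0.23 × (42.8 − 49) = 0.23 × -6.2 = -1.426.

-1.4 percentage points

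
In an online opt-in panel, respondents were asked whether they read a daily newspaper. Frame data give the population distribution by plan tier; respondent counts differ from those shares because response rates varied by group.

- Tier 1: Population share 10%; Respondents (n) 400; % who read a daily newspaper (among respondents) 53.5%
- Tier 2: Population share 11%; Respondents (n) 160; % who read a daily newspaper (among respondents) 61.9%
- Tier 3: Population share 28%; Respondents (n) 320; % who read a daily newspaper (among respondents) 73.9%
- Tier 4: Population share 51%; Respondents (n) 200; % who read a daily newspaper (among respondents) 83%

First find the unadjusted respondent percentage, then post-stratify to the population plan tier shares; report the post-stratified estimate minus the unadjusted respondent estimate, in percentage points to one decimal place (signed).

+8.9 percentage points

Without adjustment, the pooled respondent share is:
  (400/1080)×53.5 + (160/1080)×61.9 + (320/1080)×73.9 + (200/1080)×83 = 66.2519%
Post-stratified estimate weights by population shares:
  0.1×53.5 + 0.11×61.9 + 0.28×73.9 + 0.51×83 = 75.181%
Difference = 75.181 − 66.2519 = 8.9291 pp.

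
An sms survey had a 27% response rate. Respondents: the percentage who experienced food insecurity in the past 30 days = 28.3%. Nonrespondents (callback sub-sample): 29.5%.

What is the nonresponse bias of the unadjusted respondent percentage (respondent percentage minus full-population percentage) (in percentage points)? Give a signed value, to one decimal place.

-0.9 percentage points

Nonresponse fraction = 1 − 0.27 = 0.73.
Bias = (nonresponse fraction) × (respondent percentage − nonrespondent percentage)
     = 0.73 × (28.3 − 29.5) = 0.73 × -1.2 = -0.876.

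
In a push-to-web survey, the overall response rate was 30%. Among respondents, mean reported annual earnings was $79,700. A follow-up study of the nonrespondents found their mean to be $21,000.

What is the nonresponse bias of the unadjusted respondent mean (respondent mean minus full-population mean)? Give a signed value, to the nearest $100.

+$41,100

Nonresponse fraction = 1 − 0.3 = 0.7.
Bias = (nonresponse fraction) × (respondent mean − nonrespondent mean)
     = 0.7 × (79,700 − 21,000) = 0.7 × 58,700 = 41,090.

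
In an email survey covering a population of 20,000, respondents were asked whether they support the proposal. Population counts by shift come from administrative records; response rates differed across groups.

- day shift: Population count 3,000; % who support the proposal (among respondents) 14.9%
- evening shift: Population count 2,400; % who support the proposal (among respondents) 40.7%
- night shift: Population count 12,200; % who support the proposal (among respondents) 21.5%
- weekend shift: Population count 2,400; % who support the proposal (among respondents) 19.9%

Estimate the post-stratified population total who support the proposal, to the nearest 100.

4,500

Each cell contributes its population count × the respondent rate:
  day shift: 3,000 × 14.9% = 447
  evening shift: 2,400 × 40.7% = 976.8
  night shift: 12,200 × 21.5% = 2623
  weekend shift: 2,400 × 19.9% = 477.6
Estimated total = 4524.4 → 4,500.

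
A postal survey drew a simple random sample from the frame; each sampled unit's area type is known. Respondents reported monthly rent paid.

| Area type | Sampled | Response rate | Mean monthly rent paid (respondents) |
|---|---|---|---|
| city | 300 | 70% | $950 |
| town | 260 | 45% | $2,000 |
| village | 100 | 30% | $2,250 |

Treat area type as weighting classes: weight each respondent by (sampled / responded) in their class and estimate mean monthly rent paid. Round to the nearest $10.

With weight = n_sampled/n_responded per class, the weighted class total is n_sampled:
  city: 300 × 950 = 285,000
  town: 260 × 2000 = 520,000
  village: 100 × 2250 = 225,000
Adjusted estimate = 1,030,000 / 660 = 1560.61 → $1,560.

$1,560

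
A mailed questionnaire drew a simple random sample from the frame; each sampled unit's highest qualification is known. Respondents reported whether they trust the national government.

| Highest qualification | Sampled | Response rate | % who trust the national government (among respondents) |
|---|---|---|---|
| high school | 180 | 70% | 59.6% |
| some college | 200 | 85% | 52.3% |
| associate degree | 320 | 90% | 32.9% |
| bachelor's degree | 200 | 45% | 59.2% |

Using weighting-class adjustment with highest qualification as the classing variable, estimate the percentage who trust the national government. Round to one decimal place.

48.4%

Weighting each respondent by the inverse class response rate inflates each class back to its sampled size, so the class weight is n_sampled:
  high school: 180 × 59.6 = 10,728
  some college: 200 × 52.3 = 10,460
  associate degree: 320 × 32.9 = 10,528
  bachelor's degree: 200 × 59.2 = 11,840
Adjusted estimate = 43,556 / 900 = 48.3956 → 48.4%.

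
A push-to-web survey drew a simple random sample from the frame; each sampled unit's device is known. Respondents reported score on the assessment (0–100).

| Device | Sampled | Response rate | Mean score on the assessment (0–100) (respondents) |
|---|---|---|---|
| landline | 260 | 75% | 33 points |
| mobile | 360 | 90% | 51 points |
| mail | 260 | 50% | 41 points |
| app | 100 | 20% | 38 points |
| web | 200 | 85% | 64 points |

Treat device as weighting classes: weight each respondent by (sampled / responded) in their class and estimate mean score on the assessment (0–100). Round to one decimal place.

45.9

Each respondent's weight = sampled/responded in their class; summing within a class gives n_sampled, so:
  landline: 260 × 33 = 8580
  mobile: 360 × 51 = 18,360
  mail: 260 × 41 = 10,660
  app: 100 × 38 = 3800
  web: 200 × 64 = 12,800
Adjusted estimate = 54,200 / 1,180 = 45.9322 → 45.9.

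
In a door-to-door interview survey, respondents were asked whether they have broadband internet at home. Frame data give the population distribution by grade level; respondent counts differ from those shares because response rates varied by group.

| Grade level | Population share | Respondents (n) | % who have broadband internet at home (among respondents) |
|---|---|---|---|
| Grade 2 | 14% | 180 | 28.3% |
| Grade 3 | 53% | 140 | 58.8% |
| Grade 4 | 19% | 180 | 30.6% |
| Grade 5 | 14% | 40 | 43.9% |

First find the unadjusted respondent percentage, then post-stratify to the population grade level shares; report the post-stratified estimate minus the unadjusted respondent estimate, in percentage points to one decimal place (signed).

+9.0 percentage points

Without adjustment, the pooled respondent share is:
  (180/540)×28.3 + (140/540)×58.8 + (180/540)×30.6 + (40/540)×43.9 = 38.1296%
Post-stratified estimate weights by population shares:
  0.14×28.3 + 0.53×58.8 + 0.19×30.6 + 0.14×43.9 = 47.086%
Difference = 47.086 − 38.1296 = 8.9564 pp.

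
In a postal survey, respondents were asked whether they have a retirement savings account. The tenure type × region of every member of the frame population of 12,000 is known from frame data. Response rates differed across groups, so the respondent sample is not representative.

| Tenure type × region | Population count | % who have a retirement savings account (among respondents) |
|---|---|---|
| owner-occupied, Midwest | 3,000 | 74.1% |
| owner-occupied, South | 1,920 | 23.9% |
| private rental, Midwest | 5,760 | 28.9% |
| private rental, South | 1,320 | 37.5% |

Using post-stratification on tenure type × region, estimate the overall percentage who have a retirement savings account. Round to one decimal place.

Reweight to the known tenure type × region distribution:
  owner-occupied, Midwest: (3,000/12,000) × 74.1 = 18.525
  owner-occupied, South: (1,920/12,000) × 23.9 = 3.824
  private rental, Midwest: (5,760/12,000) × 28.9 = 13.872
  private rental, South: (1,320/12,000) × 37.5 = 4.125
Post-stratified estimate = 40.346 → 40.3%.

40.3%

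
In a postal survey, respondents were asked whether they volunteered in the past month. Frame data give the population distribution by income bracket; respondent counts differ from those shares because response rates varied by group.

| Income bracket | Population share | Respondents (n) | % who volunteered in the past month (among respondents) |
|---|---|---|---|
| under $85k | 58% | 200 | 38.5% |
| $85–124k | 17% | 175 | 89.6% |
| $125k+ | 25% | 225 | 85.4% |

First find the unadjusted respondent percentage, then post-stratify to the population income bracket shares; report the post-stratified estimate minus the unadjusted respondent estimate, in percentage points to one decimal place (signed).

Unadjusted (pooled respondent) estimate weights by respondent counts:
  (200/600)×38.5 + (175/600)×89.6 + (225/600)×85.4 = 70.9917%
Reweighting by population income bracket shares:
  0.58×38.5 + 0.17×89.6 + 0.25×85.4 = 58.912%
Difference = 58.912 − 70.9917 = -12.0797 pp.

-12.1 percentage points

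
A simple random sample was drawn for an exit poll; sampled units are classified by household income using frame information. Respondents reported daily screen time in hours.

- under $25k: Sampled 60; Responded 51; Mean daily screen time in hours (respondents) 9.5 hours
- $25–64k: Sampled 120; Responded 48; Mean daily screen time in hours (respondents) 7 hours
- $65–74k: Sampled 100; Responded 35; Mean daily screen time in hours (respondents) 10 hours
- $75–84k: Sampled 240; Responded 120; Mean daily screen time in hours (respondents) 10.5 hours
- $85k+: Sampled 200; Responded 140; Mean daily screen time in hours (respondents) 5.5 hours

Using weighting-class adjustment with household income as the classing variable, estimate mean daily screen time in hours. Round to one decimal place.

Response rates by class: under $25k 51/60 = 85%, $25–64k 48/120 = 40%, $65–74k 35/100 = 35%, $75–84k 120/240 = 50%, $85k+ 140/200 = 70%.
With weight = n_sampled/n_responded per class, the weighted class total is n_sampled:
  under $25k: 60 × 9.5 = 570
  $25–64k: 120 × 7 = 840
  $65–74k: 100 × 10 = 1000
  $75–84k: 240 × 10.5 = 2520
  $85k+: 200 × 5.5 = 1100
Adjusted estimate = 6030 / 720 = 8.375 → 8.4.

8.4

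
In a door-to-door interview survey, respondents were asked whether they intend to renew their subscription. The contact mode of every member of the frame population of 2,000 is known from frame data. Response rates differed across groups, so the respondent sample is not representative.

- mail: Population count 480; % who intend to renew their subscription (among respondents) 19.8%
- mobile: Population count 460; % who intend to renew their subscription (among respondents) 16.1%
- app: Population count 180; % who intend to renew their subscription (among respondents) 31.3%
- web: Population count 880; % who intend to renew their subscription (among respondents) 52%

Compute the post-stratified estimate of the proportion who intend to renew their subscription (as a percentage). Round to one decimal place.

34.2%

Weight each group's respondent value by its population share:
  mail: (480/2,000) × 19.8 = 4.752
  mobile: (460/2,000) × 16.1 = 3.703
  app: (180/2,000) × 31.3 = 2.817
  web: (880/2,000) × 52 = 22.88
Post-stratified estimate = 34.152 → 34.2%.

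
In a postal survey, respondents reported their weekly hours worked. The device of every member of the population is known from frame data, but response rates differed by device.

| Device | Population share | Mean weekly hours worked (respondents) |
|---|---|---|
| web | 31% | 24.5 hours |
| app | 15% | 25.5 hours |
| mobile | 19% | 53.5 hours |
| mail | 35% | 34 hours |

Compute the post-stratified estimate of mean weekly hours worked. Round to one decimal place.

33.5

Weight each group's respondent value by its population share:
  web: 0.31 × 24.5 = 7.595
  app: 0.15 × 25.5 = 3.825
  mobile: 0.19 × 53.5 = 10.165
  mail: 0.35 × 34 = 11.9
Post-stratified estimate = 33.485 → 33.5.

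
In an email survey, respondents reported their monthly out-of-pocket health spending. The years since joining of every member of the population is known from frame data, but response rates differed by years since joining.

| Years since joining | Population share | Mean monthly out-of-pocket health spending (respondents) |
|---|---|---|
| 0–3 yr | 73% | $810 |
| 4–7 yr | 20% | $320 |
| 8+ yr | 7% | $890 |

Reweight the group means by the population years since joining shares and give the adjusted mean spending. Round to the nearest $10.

Each cell contributes population-share × respondent value:
  0–3 yr: 0.73 × 810 = 591.3
  4–7 yr: 0.2 × 320 = 64
  8+ yr: 0.07 × 890 = 62.3
Post-stratified estimate = 717.6 → $720.

$720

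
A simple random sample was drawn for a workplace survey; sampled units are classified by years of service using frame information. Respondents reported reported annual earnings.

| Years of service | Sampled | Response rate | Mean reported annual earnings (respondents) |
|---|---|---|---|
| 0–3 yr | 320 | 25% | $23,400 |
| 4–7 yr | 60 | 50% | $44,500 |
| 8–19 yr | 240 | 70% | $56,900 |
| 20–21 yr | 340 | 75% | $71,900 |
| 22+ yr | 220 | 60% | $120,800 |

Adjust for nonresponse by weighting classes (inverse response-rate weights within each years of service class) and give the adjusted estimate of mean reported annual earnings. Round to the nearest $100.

$63,400

Each respondent's weight = sampled/responded in their class; summing within a class gives n_sampled, so:
  0–3 yr: 320 × 23,400 = 7,488,000
  4–7 yr: 60 × 44,500 = 2,670,000
  8–19 yr: 240 × 56,900 = 13,656,000
  20–21 yr: 340 × 71,900 = 24,446,000
  22+ yr: 220 × 120,800 = 26,576,000
Adjusted estimate = 74,836,000 / 1,180 = 63420.3 → $63,400.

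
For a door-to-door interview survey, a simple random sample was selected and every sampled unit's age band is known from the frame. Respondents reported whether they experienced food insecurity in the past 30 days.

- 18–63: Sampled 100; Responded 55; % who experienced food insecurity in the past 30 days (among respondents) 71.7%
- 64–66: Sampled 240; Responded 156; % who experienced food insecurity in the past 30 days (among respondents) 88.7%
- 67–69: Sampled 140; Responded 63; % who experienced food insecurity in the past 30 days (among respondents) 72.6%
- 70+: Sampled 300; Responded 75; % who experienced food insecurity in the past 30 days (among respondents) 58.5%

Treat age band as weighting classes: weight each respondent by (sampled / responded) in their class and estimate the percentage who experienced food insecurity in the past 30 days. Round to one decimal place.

Response rates by class: 18–63 55/100 = 55%, 64–66 156/240 = 65%, 67–69 63/140 = 45%, 70+ 75/300 = 25%.
Inverse-response-rate weighting restores each class to its sampled count, so class totals weight by n_sampled:
  18–63: 100 × 71.7 = 7170
  64–66: 240 × 88.7 = 21,288
  67–69: 140 × 72.6 = 10,164
  70+: 300 × 58.5 = 17,550
Adjusted estimate = 56,172 / 780 = 72.0154 → 72.0%.

72.0%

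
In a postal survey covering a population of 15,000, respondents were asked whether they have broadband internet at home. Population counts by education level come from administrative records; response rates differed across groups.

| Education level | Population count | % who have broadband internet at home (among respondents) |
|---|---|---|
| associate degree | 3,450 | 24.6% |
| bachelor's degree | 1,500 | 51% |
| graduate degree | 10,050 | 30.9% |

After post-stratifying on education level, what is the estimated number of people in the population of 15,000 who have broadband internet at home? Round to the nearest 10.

Estimated count per cell = population count × respondent percentage:
  associate degree: 3,450 × 24.6% = 848.7
  bachelor's degree: 1,500 × 51% = 765
  graduate degree: 10,050 × 30.9% = 3105.45
Estimated total = 4719.15 → 4,720.

4,720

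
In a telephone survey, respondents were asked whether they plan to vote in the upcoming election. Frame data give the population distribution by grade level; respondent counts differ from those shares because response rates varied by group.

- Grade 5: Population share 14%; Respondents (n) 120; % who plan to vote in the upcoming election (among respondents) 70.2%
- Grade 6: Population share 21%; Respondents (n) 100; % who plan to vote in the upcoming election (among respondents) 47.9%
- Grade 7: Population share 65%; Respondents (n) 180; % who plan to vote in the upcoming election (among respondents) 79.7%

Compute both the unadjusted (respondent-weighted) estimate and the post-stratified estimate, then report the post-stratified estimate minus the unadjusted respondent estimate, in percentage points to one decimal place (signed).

Naive respondent-only estimate (weights = respondent counts):
  (120/400)×70.2 + (100/400)×47.9 + (180/400)×79.7 = 68.9%
Reweighting by population grade level shares:
  0.14×70.2 + 0.21×47.9 + 0.65×79.7 = 71.692%
Difference = 71.692 − 68.9 = 2.792 pp.

+2.8 percentage points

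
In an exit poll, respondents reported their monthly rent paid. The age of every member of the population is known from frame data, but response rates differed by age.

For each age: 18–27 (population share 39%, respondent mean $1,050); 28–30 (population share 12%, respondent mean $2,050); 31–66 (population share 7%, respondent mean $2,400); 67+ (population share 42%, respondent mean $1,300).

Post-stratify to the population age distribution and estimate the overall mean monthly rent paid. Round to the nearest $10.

Weight each group's respondent value by its population share:
  18–27: 0.39 × 1050 = 409.5
  28–30: 0.12 × 2050 = 246
  31–66: 0.07 × 2400 = 168
  67+: 0.42 × 1300 = 546
Post-stratified estimate = 1369.5 → $1,370.

$1,370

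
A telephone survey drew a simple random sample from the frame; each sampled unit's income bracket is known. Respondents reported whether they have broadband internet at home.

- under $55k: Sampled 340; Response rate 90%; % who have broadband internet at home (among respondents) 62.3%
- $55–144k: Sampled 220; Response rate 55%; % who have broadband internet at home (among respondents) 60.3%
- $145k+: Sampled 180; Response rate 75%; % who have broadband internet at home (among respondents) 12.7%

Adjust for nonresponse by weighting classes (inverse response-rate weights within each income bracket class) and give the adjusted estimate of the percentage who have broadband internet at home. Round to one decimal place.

With weight = n_sampled/n_responded per class, the weighted class total is n_sampled:
  under $55k: 340 × 62.3 = 21,182
  $55–144k: 220 × 60.3 = 13,266
  $145k+: 180 × 12.7 = 2286
Adjusted estimate = 36,734 / 740 = 49.6405 → 49.6%.

49.6%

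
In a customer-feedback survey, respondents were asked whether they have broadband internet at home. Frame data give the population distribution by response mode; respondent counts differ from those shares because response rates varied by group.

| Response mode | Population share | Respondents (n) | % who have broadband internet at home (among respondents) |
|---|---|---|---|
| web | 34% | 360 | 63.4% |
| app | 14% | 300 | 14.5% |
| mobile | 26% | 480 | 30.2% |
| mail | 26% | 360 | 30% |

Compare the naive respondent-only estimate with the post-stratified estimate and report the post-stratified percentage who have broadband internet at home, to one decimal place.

Unadjusted (pooled respondent) estimate weights by respondent counts:
  (360/1500)×63.4 + (300/1500)×14.5 + (480/1500)×30.2 + (360/1500)×30 = 34.98%
Post-stratified estimate weights by population shares:
  0.34×63.4 + 0.14×14.5 + 0.26×30.2 + 0.26×30 = 39.238%

39.2%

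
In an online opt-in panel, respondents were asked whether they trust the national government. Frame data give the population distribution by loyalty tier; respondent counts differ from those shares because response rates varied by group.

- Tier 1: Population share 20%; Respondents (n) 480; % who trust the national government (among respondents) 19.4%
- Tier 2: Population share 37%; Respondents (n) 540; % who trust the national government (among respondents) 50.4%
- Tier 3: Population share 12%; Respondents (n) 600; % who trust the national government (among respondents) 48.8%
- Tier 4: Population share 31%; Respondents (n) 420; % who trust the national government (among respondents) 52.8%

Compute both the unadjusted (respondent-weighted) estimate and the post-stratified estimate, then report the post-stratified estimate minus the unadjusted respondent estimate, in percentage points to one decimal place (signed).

+1.6 percentage points

Unadjusted (pooled respondent) estimate weights by respondent counts:
  (480/2040)×19.4 + (540/2040)×50.4 + (600/2040)×48.8 + (420/2040)×52.8 = 43.1294%
Post-stratifying to population shares instead:
  0.2×19.4 + 0.37×50.4 + 0.12×48.8 + 0.31×52.8 = 44.752%
Difference = 44.752 − 43.1294 = 1.6226 pp.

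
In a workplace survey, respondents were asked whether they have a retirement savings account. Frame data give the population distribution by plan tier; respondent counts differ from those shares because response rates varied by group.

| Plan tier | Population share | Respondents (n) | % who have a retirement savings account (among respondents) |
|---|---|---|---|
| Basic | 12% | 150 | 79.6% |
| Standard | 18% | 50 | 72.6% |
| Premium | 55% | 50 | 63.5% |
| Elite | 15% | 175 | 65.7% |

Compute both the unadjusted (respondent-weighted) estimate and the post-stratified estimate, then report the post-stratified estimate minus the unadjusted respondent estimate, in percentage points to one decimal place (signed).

-3.8 percentage points

Without adjustment, the pooled respondent share is:
  (150/425)×79.6 + (50/425)×72.6 + (50/425)×63.5 + (175/425)×65.7 = 71.1588%
Reweighting by population plan tier shares:
  0.12×79.6 + 0.18×72.6 + 0.55×63.5 + 0.15×65.7 = 67.4%
Difference = 67.4 − 71.1588 = -3.7588 pp.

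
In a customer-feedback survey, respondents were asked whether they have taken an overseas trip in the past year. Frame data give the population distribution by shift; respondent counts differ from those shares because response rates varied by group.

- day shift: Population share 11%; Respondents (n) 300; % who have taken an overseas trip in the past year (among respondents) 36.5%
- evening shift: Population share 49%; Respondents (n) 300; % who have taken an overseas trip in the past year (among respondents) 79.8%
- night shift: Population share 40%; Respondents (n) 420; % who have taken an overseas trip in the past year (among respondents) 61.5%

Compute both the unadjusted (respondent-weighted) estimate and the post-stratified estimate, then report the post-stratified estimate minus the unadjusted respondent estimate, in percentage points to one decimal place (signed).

Unadjusted (pooled respondent) estimate weights by respondent counts:
  (300/1020)×36.5 + (300/1020)×79.8 + (420/1020)×61.5 = 59.5294%
Reweighting by population shift shares:
  0.11×36.5 + 0.49×79.8 + 0.4×61.5 = 67.717%
Difference = 67.717 − 59.5294 = 8.1876 pp.

+8.2 percentage points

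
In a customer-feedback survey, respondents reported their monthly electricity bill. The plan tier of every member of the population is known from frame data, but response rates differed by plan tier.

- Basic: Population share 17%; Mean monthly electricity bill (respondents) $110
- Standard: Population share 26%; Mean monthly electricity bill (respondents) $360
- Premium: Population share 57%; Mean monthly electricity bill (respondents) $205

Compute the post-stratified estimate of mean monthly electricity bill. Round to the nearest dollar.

$229

Weight each group's respondent value by its population share:
  Basic: 0.17 × 110 = 18.7
  Standard: 0.26 × 360 = 93.6
  Premium: 0.57 × 205 = 116.85
Post-stratified estimate = 229.15 → $229.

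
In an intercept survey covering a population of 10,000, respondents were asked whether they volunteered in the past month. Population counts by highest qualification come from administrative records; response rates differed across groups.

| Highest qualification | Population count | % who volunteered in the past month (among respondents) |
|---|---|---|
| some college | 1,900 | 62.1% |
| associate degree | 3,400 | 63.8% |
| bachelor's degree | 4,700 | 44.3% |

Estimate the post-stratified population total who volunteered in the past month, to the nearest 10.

5,430

Each cell contributes its population count × the respondent rate:
  some college: 1,900 × 62.1% = 1179.9
  associate degree: 3,400 × 63.8% = 2169.2
  bachelor's degree: 4,700 × 44.3% = 2082.1
Estimated total = 5431.2 → 5,430.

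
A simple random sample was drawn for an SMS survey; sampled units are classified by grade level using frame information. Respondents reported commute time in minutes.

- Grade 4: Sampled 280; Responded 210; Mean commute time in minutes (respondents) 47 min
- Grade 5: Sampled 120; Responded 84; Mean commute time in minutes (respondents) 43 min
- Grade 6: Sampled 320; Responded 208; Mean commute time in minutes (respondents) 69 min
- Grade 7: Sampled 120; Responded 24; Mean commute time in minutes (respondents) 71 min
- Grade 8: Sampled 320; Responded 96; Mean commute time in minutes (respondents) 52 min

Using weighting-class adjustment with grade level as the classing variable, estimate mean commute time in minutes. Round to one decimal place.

56.5

Response rates by class: Grade 4 210/280 = 75%, Grade 5 84/120 = 70%, Grade 6 208/320 = 65%, Grade 7 24/120 = 20%, Grade 8 96/320 = 30%.
Weighting each respondent by the inverse class response rate inflates each class back to its sampled size, so the class weight is n_sampled:
  Grade 4: 280 × 47 = 13,160
  Grade 5: 120 × 43 = 5160
  Grade 6: 320 × 69 = 22,080
  Grade 7: 120 × 71 = 8520
  Grade 8: 320 × 52 = 16,640
Adjusted estimate = 65,560 / 1,160 = 56.5172 → 56.5.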